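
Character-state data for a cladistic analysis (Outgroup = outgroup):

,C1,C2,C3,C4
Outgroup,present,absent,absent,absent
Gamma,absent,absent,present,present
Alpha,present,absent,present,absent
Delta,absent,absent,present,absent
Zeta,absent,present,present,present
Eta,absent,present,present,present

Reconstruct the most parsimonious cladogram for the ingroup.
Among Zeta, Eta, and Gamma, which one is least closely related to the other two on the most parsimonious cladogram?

Gamma

Character polarity is set by the outgroup: the derived state is whichever differs from the outgroup's state, so for C1 the derived state is 'absent', and for the remaining characters it is 'present'.
C1 (derived state 'absent') is shared by Delta, Eta, Gamma, and Zeta — a synapomorphy uniting that clade.
C2: derived state 'present' in Eta and Zeta only — synapomorphy for {Eta, Zeta}.
All ingroup taxa share the derived state 'present' for C3; it defines the ingroup but does not resolve relationships within it.
Only Eta, Gamma, and Zeta show the derived state 'present' for C4, supporting them as a clade.
Most parsimonious ingroup topology: (((Gamma,(Zeta,Eta)),Delta),Alpha).
Eta and Zeta share a more recent common ancestor with each other than either does with Gamma, so Gamma is the least closely related of the three.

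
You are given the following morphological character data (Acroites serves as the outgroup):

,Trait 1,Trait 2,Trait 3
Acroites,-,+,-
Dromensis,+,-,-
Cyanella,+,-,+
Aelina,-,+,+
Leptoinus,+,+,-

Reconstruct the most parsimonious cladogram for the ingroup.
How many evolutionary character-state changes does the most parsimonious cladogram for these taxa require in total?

Character polarity is set by the outgroup: the derived state is whichever differs from the outgroup's state, so for Trait 2 the derived state is '-', and for the remaining characters it is '+'.
Only Cyanella, Dromensis, and Leptoinus show the derived state '+' for Trait 1, supporting them as a clade.
Trait 2: derived state '-' in Cyanella and Dromensis only — synapomorphy for {Cyanella, Dromensis}.
Trait 3 (state '+') occurs in Aelina and Cyanella but conflicts with the nesting implied by the other characters — most parsimoniously interpreted as homoplasy.
Most parsimonious ingroup topology: (((Dromensis,Cyanella),Leptoinus),Aelina).
Changes per character on this tree: Trait 1: 1; Trait 2: 1; Trait 3: 2.
Total = 4.

4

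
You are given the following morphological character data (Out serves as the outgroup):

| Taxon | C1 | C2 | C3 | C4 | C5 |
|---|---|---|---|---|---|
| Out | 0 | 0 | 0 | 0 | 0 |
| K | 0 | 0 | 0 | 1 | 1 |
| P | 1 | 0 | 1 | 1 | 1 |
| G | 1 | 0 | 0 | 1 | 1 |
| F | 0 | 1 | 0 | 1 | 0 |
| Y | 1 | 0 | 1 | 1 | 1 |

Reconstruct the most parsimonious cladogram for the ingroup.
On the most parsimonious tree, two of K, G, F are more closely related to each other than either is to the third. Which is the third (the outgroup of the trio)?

F

The outgroup has state '0' for every character, so '1' is the derived state throughout.
Only G, P, and Y show the derived state '1' for C1, supporting them as a clade.
C2: derived state '1' in F only — an autapomorphy, so it tells us nothing about relationships among taxa.
Only P and Y show the derived state '1' for C3, supporting them as a clade.
All ingroup taxa share the derived state '1' for C4; it defines the ingroup but does not resolve relationships within it.
C5: derived state '1' in G, K, P, and Y only — synapomorphy for {G, K, P, Y}.
Most parsimonious ingroup topology: ((K,((P,Y),G)),F).
G and K share a more recent common ancestor with each other than either does with F, so F is the least closely related of the three.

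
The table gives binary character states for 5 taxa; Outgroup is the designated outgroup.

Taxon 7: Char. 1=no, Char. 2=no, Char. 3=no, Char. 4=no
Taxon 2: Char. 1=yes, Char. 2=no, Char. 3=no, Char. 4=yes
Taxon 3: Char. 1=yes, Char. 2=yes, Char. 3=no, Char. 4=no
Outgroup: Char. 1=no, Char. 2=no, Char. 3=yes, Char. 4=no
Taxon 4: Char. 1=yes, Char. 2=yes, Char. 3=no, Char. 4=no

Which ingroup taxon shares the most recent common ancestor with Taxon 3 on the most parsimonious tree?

Character polarity is set by the outgroup: the derived state is whichever differs from the outgroup's state, so for Char. 3 the derived state is 'no', and for the remaining characters it is 'yes'.
Only Taxon 2, Taxon 3, and Taxon 4 show the derived state 'yes' for Char. 1, supporting them as a clade.
Char. 2: derived state 'yes' in Taxon 3 and Taxon 4 only — synapomorphy for {Taxon 3, Taxon 4}.
All ingroup taxa share the derived state 'no' for Char. 3; it defines the ingroup but does not resolve relationships within it.
Char. 4: derived state 'yes' in Taxon 2 only — an autapomorphy, so it tells us nothing about relationships among taxa.
Most parsimonious ingroup topology: (Taxon 7,(Taxon 2,(Taxon 3,Taxon 4))).
Taxon 3 and Taxon 4 form a cherry on this tree, so they are sister taxa.

Taxon 4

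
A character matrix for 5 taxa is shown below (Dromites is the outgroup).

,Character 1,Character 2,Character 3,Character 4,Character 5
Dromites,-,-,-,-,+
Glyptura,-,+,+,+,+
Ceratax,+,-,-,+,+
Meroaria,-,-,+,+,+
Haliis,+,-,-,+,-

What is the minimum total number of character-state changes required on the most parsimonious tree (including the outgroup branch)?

Character polarity is set by the outgroup: the derived state is whichever differs from the outgroup's state, so for Character 5 the derived state is '-', and for the remaining characters it is '+'.
Only Ceratax and Haliis show the derived state '+' for Character 1, supporting them as a clade.
Character 2 (derived state '+') is unique to Glyptura (autapomorphy; uninformative for grouping).
Character 3: derived state '+' in Glyptura and Meroaria only — synapomorphy for {Glyptura, Meroaria}.
All ingroup taxa share the derived state '+' for Character 4; it defines the ingroup but does not resolve relationships within it.
Character 5: derived state '-' in Haliis only — an autapomorphy, so it tells us nothing about relationships among taxa.
Most parsimonious ingroup topology: ((Glyptura,Meroaria),(Ceratax,Haliis)).
Changes per character on this tree: Character 1: 1; Character 2: 1; Character 3: 1; Character 4: 1; Character 5: 1.
Total = 5.

5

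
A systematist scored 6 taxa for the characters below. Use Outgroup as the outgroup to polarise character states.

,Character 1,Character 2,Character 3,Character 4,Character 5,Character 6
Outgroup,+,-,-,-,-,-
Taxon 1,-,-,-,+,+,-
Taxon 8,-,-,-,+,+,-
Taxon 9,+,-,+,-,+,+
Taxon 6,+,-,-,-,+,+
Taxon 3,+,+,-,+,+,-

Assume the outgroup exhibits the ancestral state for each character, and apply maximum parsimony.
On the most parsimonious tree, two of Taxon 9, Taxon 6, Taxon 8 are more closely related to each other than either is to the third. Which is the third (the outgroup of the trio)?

Taxon 8

Character polarity is set by the outgroup: the derived state is whichever differs from the outgroup's state, so for Character 1 the derived state is '-', and for the remaining characters it is '+'.
Only Taxon 1 and Taxon 8 show the derived state '-' for Character 1, supporting them as a clade.
Character 2: derived state '+' in Taxon 3 only — an autapomorphy, so it tells us nothing about relationships among taxa.
Character 3 (derived state '+') is unique to Taxon 9 (autapomorphy; uninformative for grouping).
Only Taxon 1, Taxon 3, and Taxon 8 show the derived state '+' for Character 4, supporting them as a clade.
All ingroup taxa share the derived state '+' for Character 5; it defines the ingroup but does not resolve relationships within it.
Character 6: derived state '+' in Taxon 6 and Taxon 9 only — synapomorphy for {Taxon 6, Taxon 9}.
Most parsimonious ingroup topology: (((Taxon 1,Taxon 8),Taxon 3),(Taxon 9,Taxon 6)).
Taxon 6 and Taxon 9 share a more recent common ancestor with each other than either does with Taxon 8, so Taxon 8 is the least closely related of the three.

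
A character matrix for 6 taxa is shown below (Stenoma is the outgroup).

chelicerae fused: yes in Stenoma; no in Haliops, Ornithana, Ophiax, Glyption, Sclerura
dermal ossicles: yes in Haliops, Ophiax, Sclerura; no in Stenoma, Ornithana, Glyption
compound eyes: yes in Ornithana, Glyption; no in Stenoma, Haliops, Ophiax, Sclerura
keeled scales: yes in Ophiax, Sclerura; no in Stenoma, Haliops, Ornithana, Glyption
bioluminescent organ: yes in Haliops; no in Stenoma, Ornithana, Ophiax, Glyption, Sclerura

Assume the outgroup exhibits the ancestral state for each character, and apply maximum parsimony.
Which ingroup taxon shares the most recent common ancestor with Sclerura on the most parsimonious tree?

Character polarity is set by the outgroup: the derived state is whichever differs from the outgroup's state, so for chelicerae fused the derived state is 'no', and for the remaining characters it is 'yes'.
All ingroup taxa share the derived state 'no' for chelicerae fused; it defines the ingroup but does not resolve relationships within it.
dermal ossicles (derived state 'yes') is shared by Haliops, Ophiax, and Sclerura — a synapomorphy uniting that clade.
compound eyes: derived state 'yes' in Glyption and Ornithana only — synapomorphy for {Glyption, Ornithana}.
keeled scales: derived state 'yes' in Ophiax and Sclerura only — synapomorphy for {Ophiax, Sclerura}.
bioluminescent organ (derived state 'yes') is unique to Haliops (autapomorphy; uninformative for grouping).
Most parsimonious ingroup topology: ((Haliops,(Ophiax,Sclerura)),(Ornithana,Glyption)).
Sclerura and Ophiax form a cherry on this tree, so they are sister taxa.

Ophiax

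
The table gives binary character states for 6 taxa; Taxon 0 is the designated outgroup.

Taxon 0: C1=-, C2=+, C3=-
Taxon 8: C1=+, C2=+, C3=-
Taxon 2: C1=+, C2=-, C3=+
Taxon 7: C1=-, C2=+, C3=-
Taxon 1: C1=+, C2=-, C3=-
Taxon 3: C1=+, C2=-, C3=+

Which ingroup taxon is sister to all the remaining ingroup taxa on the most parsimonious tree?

Taxon 7

Character polarity is set by the outgroup: the derived state is whichever differs from the outgroup's state, so for C2 the derived state is '-', and for the remaining characters it is '+'.
C1: derived state '+' in Taxon 1, Taxon 2, Taxon 3, and Taxon 8 only — synapomorphy for {Taxon 1, Taxon 2, Taxon 3, Taxon 8}.
Only Taxon 1, Taxon 2, and Taxon 3 show the derived state '-' for C2, supporting them as a clade.
Only Taxon 2 and Taxon 3 show the derived state '+' for C3, supporting them as a clade.
Most parsimonious ingroup topology: ((Taxon 8,((Taxon 2,Taxon 3),Taxon 1)),Taxon 7).
Taxon 7 is sister to the clade containing all other ingroup taxa, so it is the earliest-diverging (most basal) ingroup lineage.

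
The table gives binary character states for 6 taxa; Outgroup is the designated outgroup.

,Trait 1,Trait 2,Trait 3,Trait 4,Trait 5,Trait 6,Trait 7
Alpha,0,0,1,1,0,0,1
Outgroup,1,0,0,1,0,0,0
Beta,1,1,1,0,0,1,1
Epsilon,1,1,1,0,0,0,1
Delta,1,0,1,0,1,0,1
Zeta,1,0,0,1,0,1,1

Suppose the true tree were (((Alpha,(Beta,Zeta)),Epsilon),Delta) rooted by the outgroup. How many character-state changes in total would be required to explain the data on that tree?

Map each character onto (((Alpha,(Beta,Zeta)),Epsilon),Delta) (rooted by Outgroup) and count the minimum state changes it requires (Fitch parsimony):
Trait 1: 1; Trait 2: 2; Trait 3: 2; Trait 4: 3; Trait 5: 1; Trait 6: 1; Trait 7: 1.
Total tree length = 11.

11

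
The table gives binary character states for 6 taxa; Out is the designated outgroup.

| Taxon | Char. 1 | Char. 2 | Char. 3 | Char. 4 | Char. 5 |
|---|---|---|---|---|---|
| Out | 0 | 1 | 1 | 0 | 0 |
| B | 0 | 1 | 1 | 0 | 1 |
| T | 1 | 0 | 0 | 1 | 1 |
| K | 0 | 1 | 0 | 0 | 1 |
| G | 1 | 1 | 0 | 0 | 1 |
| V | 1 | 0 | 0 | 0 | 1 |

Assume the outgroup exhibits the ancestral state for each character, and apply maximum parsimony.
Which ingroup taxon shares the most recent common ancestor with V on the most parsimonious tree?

T

Character polarity is set by the outgroup: the derived state is whichever differs from the outgroup's state, so for Char. 2, Char. 3 the derived state is '0', and for the remaining characters it is '1'.
Char. 1 (derived state '1') is shared by G, T, and V — a synapomorphy uniting that clade.
Char. 2: derived state '0' in T and V only — synapomorphy for {T, V}.
Char. 3: derived state '0' in G, K, T, and V only — synapomorphy for {G, K, T, V}.
Char. 4 (derived state '1') is unique to T (autapomorphy; uninformative for grouping).
All ingroup taxa share the derived state '1' for Char. 5; it defines the ingroup but does not resolve relationships within it.
Most parsimonious ingroup topology: (B,(((T,V),G),K)).
V and T form a cherry on this tree, so they are sister taxa.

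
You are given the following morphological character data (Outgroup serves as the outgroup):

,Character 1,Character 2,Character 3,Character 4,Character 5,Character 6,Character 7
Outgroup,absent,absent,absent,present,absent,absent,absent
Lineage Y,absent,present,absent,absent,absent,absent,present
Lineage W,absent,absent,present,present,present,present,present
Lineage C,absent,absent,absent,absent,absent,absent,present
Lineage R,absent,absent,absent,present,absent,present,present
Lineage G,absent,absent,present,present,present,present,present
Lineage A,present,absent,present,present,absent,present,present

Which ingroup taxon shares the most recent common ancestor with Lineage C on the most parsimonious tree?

Character polarity is set by the outgroup: the derived state is whichever differs from the outgroup's state, so for Character 4 the derived state is 'absent', and for the remaining characters it is 'present'.
Character 1 (derived state 'present') is unique to Lineage A (autapomorphy; uninformative for grouping).
Character 2: derived state 'present' in Lineage Y only — an autapomorphy, so it tells us nothing about relationships among taxa.
Character 3: derived state 'present' in Lineage A, Lineage G, and Lineage W only — synapomorphy for {Lineage A, Lineage G, Lineage W}.
Only Lineage C and Lineage Y show the derived state 'absent' for Character 4, supporting them as a clade.
Character 5: derived state 'present' in Lineage G and Lineage W only — synapomorphy for {Lineage G, Lineage W}.
Only Lineage A, Lineage G, Lineage R, and Lineage W show the derived state 'present' for Character 6, supporting them as a clade.
Character 7 (derived state 'present') is shared by all ingroup taxa — unites the whole ingroup.
Most parsimonious ingroup topology: ((Lineage Y,Lineage C),(((Lineage W,Lineage G),Lineage A),Lineage R)).
Lineage C and Lineage Y form a cherry on this tree, so they are sister taxa.

Lineage Y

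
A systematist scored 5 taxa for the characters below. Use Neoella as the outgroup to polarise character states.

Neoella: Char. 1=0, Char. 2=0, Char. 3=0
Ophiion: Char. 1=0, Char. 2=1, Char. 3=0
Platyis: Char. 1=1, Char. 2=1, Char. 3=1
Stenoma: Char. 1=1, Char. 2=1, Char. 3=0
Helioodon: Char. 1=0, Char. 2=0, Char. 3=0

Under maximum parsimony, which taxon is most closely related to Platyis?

Stenoma

The outgroup has state '0' for every character, so '1' is the derived state throughout.
Only Platyis and Stenoma show the derived state '1' for Char. 1, supporting them as a clade.
Char. 2: derived state '1' in Ophiion, Platyis, and Stenoma only — synapomorphy for {Ophiion, Platyis, Stenoma}.
Char. 3 (derived state '1') is unique to Platyis (autapomorphy; uninformative for grouping).
Most parsimonious ingroup topology: ((Ophiion,(Platyis,Stenoma)),Helioodon).
Platyis and Stenoma form a cherry on this tree, so they are sister taxa.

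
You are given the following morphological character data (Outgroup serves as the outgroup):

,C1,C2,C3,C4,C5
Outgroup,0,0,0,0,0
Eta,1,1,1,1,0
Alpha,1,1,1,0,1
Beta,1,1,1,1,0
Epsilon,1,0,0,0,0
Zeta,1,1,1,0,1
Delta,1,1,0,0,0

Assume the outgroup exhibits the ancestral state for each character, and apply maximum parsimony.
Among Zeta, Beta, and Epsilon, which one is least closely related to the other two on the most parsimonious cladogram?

The outgroup has state '0' for every character, so '1' is the derived state throughout.
All ingroup taxa share the derived state '1' for C1; it defines the ingroup but does not resolve relationships within it.
Only Alpha, Beta, Delta, Eta, and Zeta show the derived state '1' for C2, supporting them as a clade.
C3 (derived state '1') is shared by Alpha, Beta, Eta, and Zeta — a synapomorphy uniting that clade.
Only Beta and Eta show the derived state '1' for C4, supporting them as a clade.
C5 (derived state '1') is shared by Alpha and Zeta — a synapomorphy uniting that clade.
Most parsimonious ingroup topology: ((((Eta,Beta),(Alpha,Zeta)),Delta),Epsilon).
Beta and Zeta share a more recent common ancestor with each other than either does with Epsilon, so Epsilon is the least closely related of the three.

Epsilon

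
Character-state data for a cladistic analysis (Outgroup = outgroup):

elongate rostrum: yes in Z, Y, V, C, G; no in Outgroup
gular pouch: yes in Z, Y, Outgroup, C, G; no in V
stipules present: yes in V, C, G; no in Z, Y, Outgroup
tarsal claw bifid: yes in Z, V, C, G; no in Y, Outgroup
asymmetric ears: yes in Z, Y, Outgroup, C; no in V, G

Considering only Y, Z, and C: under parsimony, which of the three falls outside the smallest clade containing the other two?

Y

Character polarity is set by the outgroup: the derived state is whichever differs from the outgroup's state, so for gular pouch, asymmetric ears the derived state is 'no', and for the remaining characters it is 'yes'.
All ingroup taxa share the derived state 'yes' for elongate rostrum; it defines the ingroup but does not resolve relationships within it.
gular pouch (derived state 'no') is unique to V (autapomorphy; uninformative for grouping).
Only C, G, and V show the derived state 'yes' for stipules present, supporting them as a clade.
tarsal claw bifid (derived state 'yes') is shared by C, G, V, and Z — a synapomorphy uniting that clade.
Only G and V show the derived state 'no' for asymmetric ears, supporting them as a clade.
Most parsimonious ingroup topology: (((C,(V,G)),Z),Y).
C and Z share a more recent common ancestor with each other than either does with Y, so Y is the least closely related of the three.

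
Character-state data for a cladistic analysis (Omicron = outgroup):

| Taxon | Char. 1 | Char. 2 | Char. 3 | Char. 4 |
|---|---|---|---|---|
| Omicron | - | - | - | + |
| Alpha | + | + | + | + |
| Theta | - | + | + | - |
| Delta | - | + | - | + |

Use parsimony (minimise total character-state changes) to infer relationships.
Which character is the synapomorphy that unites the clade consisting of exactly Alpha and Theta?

Char. 3

Character polarity is set by the outgroup: the derived state is whichever differs from the outgroup's state, so for Char. 4 the derived state is '-', and for the remaining characters it is '+'.
Char. 1 (derived state '+') is unique to Alpha (autapomorphy; uninformative for grouping).
All ingroup taxa share the derived state '+' for Char. 2; it defines the ingroup but does not resolve relationships within it.
Char. 3 (derived state '+') is shared by Alpha and Theta — a synapomorphy uniting that clade.
Char. 4: derived state '-' in Theta only — an autapomorphy, so it tells us nothing about relationships among taxa.
Most parsimonious ingroup topology: ((Alpha,Theta),Delta).
The clade {Alpha, Theta} is supported by Char. 3: its derived state '+' occurs in exactly those taxa and in no other taxon (including the outgroup).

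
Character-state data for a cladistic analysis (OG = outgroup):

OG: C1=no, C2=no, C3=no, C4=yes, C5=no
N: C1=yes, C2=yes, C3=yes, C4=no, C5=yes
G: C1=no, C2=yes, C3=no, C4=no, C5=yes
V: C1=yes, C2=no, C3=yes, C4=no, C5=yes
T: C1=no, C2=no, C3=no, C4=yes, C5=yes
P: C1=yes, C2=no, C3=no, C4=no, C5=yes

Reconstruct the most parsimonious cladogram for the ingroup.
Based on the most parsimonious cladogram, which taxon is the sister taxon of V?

N

Character polarity is set by the outgroup: the derived state is whichever differs from the outgroup's state, so for C4 the derived state is 'no', and for the remaining characters it is 'yes'.
C1: derived state 'yes' in N, P, and V only — synapomorphy for {N, P, V}.
C2 (state 'yes') occurs in G and N but conflicts with the nesting implied by the other characters — most parsimoniously interpreted as homoplasy.
Only N and V show the derived state 'yes' for C3, supporting them as a clade.
Only G, N, P, and V show the derived state 'no' for C4, supporting them as a clade.
All ingroup taxa share the derived state 'yes' for C5; it defines the ingroup but does not resolve relationships within it.
Most parsimonious ingroup topology: ((((N,V),P),G),T).
V and N form a cherry on this tree, so they are sister taxa.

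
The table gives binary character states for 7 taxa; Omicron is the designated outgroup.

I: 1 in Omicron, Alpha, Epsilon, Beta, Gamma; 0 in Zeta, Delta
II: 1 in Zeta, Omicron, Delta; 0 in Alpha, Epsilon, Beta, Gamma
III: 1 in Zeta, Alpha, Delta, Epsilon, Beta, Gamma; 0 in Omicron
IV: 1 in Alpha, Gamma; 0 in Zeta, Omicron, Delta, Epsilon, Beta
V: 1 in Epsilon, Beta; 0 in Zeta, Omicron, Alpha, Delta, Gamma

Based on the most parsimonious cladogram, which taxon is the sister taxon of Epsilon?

Beta

Character polarity is set by the outgroup: the derived state is whichever differs from the outgroup's state, so for I, II the derived state is '0', and for the remaining characters it is '1'.
I: derived state '0' in Delta and Zeta only — synapomorphy for {Delta, Zeta}.
II (derived state '0') is shared by Alpha, Beta, Epsilon, and Gamma — a synapomorphy uniting that clade.
III (derived state '1') is shared by all ingroup taxa — unites the whole ingroup.
IV: derived state '1' in Alpha and Gamma only — synapomorphy for {Alpha, Gamma}.
V (derived state '1') is shared by Beta and Epsilon — a synapomorphy uniting that clade.
Most parsimonious ingroup topology: (((Gamma,Alpha),(Beta,Epsilon)),(Delta,Zeta)).
Epsilon and Beta form a cherry on this tree, so they are sister taxa.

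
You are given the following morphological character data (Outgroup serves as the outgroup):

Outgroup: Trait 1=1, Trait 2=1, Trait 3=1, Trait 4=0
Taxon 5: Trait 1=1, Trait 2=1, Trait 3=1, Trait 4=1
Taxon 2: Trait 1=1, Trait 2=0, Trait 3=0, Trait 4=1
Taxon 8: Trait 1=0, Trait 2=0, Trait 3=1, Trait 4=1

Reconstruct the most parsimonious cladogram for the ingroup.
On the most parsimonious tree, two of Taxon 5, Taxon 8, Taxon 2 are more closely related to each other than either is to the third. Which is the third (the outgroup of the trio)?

Taxon 5

Character polarity is set by the outgroup: the derived state is whichever differs from the outgroup's state, so for Trait 1, Trait 2, Trait 3 the derived state is '0', and for the remaining characters it is '1'.
Trait 1 (derived state '0') is unique to Taxon 8 (autapomorphy; uninformative for grouping).
Trait 2 (derived state '0') is shared by Taxon 2 and Taxon 8 — a synapomorphy uniting that clade.
Trait 3: derived state '0' in Taxon 2 only — an autapomorphy, so it tells us nothing about relationships among taxa.
Trait 4 (derived state '1') is shared by all ingroup taxa — unites the whole ingroup.
Most parsimonious ingroup topology: (Taxon 5,(Taxon 2,Taxon 8)).
Taxon 2 and Taxon 8 share a more recent common ancestor with each other than either does with Taxon 5, so Taxon 5 is the least closely related of the three.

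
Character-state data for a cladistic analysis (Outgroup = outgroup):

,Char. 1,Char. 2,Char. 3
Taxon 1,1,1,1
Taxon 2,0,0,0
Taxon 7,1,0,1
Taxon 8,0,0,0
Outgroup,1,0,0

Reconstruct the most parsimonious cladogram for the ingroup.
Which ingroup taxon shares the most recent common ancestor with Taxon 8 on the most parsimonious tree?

Character polarity is set by the outgroup: the derived state is whichever differs from the outgroup's state, so for Char. 1 the derived state is '0', and for the remaining characters it is '1'.
Only Taxon 2 and Taxon 8 show the derived state '0' for Char. 1, supporting them as a clade.
Char. 2 (derived state '1') is unique to Taxon 1 (autapomorphy; uninformative for grouping).
Only Taxon 1 and Taxon 7 show the derived state '1' for Char. 3, supporting them as a clade.
Most parsimonious ingroup topology: ((Taxon 2,Taxon 8),(Taxon 1,Taxon 7)).
Taxon 8 and Taxon 2 form a cherry on this tree, so they are sister taxa.

Taxon 2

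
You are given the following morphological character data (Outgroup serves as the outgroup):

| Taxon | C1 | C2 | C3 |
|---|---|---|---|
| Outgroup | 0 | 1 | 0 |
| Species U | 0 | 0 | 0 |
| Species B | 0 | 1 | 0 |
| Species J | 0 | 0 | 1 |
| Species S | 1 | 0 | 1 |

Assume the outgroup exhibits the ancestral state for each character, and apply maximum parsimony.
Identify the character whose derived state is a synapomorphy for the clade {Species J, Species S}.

C3

Character polarity is set by the outgroup: the derived state is whichever differs from the outgroup's state, so for C2 the derived state is '0', and for the remaining characters it is '1'.
C1: derived state '1' in Species S only — an autapomorphy, so it tells us nothing about relationships among taxa.
C2 (derived state '0') is shared by Species J, Species S, and Species U — a synapomorphy uniting that clade.
Only Species J and Species S show the derived state '1' for C3, supporting them as a clade.
Most parsimonious ingroup topology: ((Species U,(Species S,Species J)),Species B).
The clade {Species J, Species S} is supported by C3: its derived state '1' occurs in exactly those taxa and in no other taxon (including the outgroup).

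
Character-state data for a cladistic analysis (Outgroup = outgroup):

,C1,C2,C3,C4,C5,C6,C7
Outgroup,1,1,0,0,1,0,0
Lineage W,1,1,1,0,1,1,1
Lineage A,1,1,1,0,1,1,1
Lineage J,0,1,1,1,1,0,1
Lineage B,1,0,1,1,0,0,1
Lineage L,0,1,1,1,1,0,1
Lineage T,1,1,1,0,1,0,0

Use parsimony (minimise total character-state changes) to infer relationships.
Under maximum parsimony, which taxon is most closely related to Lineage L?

Lineage J

Character polarity is set by the outgroup: the derived state is whichever differs from the outgroup's state, so for C1, C2, C5 the derived state is '0', and for the remaining characters it is '1'.
Only Lineage J and Lineage L show the derived state '0' for C1, supporting them as a clade.
C2 (derived state '0') is unique to Lineage B (autapomorphy; uninformative for grouping).
All ingroup taxa share the derived state '1' for C3; it defines the ingroup but does not resolve relationships within it.
C4: derived state '1' in Lineage B, Lineage J, and Lineage L only — synapomorphy for {Lineage B, Lineage J, Lineage L}.
C5 (derived state '0') is unique to Lineage B (autapomorphy; uninformative for grouping).
C6: derived state '1' in Lineage A and Lineage W only — synapomorphy for {Lineage A, Lineage W}.
C7 (derived state '1') is shared by Lineage A, Lineage B, Lineage J, Lineage L, and Lineage W — a synapomorphy uniting that clade.
Most parsimonious ingroup topology: (((Lineage W,Lineage A),((Lineage J,Lineage L),Lineage B)),Lineage T).
Lineage L and Lineage J form a cherry on this tree, so they are sister taxa.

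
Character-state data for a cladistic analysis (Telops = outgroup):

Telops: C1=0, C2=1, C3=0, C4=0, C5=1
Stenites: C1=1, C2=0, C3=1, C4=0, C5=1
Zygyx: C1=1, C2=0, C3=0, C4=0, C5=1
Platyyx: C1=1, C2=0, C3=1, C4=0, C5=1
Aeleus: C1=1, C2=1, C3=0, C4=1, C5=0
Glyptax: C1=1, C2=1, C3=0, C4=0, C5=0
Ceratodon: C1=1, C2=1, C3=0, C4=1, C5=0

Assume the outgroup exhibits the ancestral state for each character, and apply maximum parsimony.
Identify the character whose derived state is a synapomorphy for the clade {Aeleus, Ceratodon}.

Character polarity is set by the outgroup: the derived state is whichever differs from the outgroup's state, so for C2, C5 the derived state is '0', and for the remaining characters it is '1'.
C1 (derived state '1') is shared by all ingroup taxa — unites the whole ingroup.
C2: derived state '0' in Platyyx, Stenites, and Zygyx only — synapomorphy for {Platyyx, Stenites, Zygyx}.
C3: derived state '1' in Platyyx and Stenites only — synapomorphy for {Platyyx, Stenites}.
Only Aeleus and Ceratodon show the derived state '1' for C4, supporting them as a clade.
C5: derived state '0' in Aeleus, Ceratodon, and Glyptax only — synapomorphy for {Aeleus, Ceratodon, Glyptax}.
Most parsimonious ingroup topology: (((Stenites,Platyyx),Zygyx),((Aeleus,Ceratodon),Glyptax)).
The clade {Aeleus, Ceratodon} is supported by C4: its derived state '1' occurs in exactly those taxa and in no other taxon (including the outgroup).

C4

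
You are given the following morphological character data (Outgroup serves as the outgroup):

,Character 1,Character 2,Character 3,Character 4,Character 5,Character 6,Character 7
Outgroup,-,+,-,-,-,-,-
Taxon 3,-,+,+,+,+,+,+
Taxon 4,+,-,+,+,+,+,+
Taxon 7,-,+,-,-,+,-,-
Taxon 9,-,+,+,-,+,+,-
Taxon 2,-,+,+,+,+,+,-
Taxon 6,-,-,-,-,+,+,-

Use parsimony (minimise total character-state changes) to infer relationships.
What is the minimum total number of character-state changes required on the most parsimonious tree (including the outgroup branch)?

8

Character polarity is set by the outgroup: the derived state is whichever differs from the outgroup's state, so for Character 2 the derived state is '-', and for the remaining characters it is '+'.
Character 1 (derived state '+') is unique to Taxon 4 (autapomorphy; uninformative for grouping).
Character 2 (state '-') occurs in Taxon 4 and Taxon 6 but conflicts with the nesting implied by the other characters — most parsimoniously interpreted as homoplasy.
Only Taxon 2, Taxon 3, Taxon 4, and Taxon 9 show the derived state '+' for Character 3, supporting them as a clade.
Character 4 (derived state '+') is shared by Taxon 2, Taxon 3, and Taxon 4 — a synapomorphy uniting that clade.
All ingroup taxa share the derived state '+' for Character 5; it defines the ingroup but does not resolve relationships within it.
Character 6: derived state '+' in Taxon 2, Taxon 3, Taxon 4, Taxon 6, and Taxon 9 only — synapomorphy for {Taxon 2, Taxon 3, Taxon 4, Taxon 6, Taxon 9}.
Character 7 (derived state '+') is shared by Taxon 3 and Taxon 4 — a synapomorphy uniting that clade.
Most parsimonious ingroup topology: (((((Taxon 3,Taxon 4),Taxon 2),Taxon 9),Taxon 6),Taxon 7).
Changes per character on this tree: Character 1: 1; Character 2: 2; Character 3: 1; Character 4: 1; Character 5: 1; Character 6: 1; Character 7: 1.
Total = 8.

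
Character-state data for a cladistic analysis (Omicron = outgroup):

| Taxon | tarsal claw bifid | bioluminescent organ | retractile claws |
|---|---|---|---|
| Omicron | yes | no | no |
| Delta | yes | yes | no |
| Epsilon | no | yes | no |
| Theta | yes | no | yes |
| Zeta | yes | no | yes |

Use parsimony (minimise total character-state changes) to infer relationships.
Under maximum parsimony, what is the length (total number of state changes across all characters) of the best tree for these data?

3

Character polarity is set by the outgroup: the derived state is whichever differs from the outgroup's state, so for tarsal claw bifid the derived state is 'no', and for the remaining characters it is 'yes'.
tarsal claw bifid: derived state 'no' in Epsilon only — an autapomorphy, so it tells us nothing about relationships among taxa.
bioluminescent organ (derived state 'yes') is shared by Delta and Epsilon — a synapomorphy uniting that clade.
retractile claws (derived state 'yes') is shared by Theta and Zeta — a synapomorphy uniting that clade.
Most parsimonious ingroup topology: ((Delta,Epsilon),(Theta,Zeta)).
Changes per character on this tree: tarsal claw bifid: 1; bioluminescent organ: 1; retractile claws: 1.
Total = 3.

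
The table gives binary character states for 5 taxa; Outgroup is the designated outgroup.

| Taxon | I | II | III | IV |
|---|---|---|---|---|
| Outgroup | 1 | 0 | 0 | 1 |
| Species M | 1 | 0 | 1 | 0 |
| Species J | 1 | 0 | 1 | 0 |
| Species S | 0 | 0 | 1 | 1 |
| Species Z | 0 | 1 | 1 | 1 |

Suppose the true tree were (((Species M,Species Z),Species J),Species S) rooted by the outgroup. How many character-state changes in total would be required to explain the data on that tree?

Map each character onto (((Species M,Species Z),Species J),Species S) (rooted by Outgroup) and count the minimum state changes it requires (Fitch parsimony):
I: 2; II: 1; III: 1; IV: 2.
Total tree length = 6.

6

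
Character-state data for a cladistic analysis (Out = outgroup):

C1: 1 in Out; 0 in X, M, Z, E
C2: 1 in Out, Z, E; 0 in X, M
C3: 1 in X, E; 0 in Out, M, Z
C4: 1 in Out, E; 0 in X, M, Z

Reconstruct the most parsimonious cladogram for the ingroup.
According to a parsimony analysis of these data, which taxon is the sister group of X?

Character polarity is set by the outgroup: the derived state is whichever differs from the outgroup's state, so for C1, C2, C4 the derived state is '0', and for the remaining characters it is '1'.
All ingroup taxa share the derived state '0' for C1; it defines the ingroup but does not resolve relationships within it.
C2: derived state '0' in M and X only — synapomorphy for {M, X}.
C3 groups E and X, which is incompatible with the clades supported by the remaining characters; treating it as convergent (homoplasy) costs fewer steps than any alternative tree.
Only M, X, and Z show the derived state '0' for C4, supporting them as a clade.
Most parsimonious ingroup topology: (E,((X,M),Z)).
X and M form a cherry on this tree, so they are sister taxa.

M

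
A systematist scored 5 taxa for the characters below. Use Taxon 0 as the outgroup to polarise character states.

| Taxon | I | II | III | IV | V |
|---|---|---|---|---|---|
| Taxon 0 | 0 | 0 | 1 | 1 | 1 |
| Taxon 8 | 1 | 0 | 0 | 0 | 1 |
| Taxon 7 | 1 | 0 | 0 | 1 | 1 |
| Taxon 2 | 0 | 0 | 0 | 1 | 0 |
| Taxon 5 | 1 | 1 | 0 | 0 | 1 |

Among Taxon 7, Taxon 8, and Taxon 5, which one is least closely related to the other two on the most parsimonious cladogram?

Character polarity is set by the outgroup: the derived state is whichever differs from the outgroup's state, so for III, IV, V the derived state is '0', and for the remaining characters it is '1'.
I (derived state '1') is shared by Taxon 5, Taxon 7, and Taxon 8 — a synapomorphy uniting that clade.
II (derived state '1') is unique to Taxon 5 (autapomorphy; uninformative for grouping).
All ingroup taxa share the derived state '0' for III; it defines the ingroup but does not resolve relationships within it.
IV (derived state '0') is shared by Taxon 5 and Taxon 8 — a synapomorphy uniting that clade.
V: derived state '0' in Taxon 2 only — an autapomorphy, so it tells us nothing about relationships among taxa.
Most parsimonious ingroup topology: (((Taxon 8,Taxon 5),Taxon 7),Taxon 2).
Taxon 5 and Taxon 8 share a more recent common ancestor with each other than either does with Taxon 7, so Taxon 7 is the least closely related of the three.

Taxon 7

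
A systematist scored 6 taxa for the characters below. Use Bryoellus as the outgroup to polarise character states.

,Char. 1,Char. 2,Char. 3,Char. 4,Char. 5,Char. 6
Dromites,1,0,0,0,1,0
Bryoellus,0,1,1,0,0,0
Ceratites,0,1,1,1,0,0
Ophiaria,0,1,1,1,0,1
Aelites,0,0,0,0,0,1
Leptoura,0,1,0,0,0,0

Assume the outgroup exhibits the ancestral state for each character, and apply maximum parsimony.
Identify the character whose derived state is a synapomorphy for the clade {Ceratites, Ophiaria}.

Char. 4

Character polarity is set by the outgroup: the derived state is whichever differs from the outgroup's state, so for Char. 2, Char. 3 the derived state is '0', and for the remaining characters it is '1'.
Char. 1: derived state '1' in Dromites only — an autapomorphy, so it tells us nothing about relationships among taxa.
Only Aelites and Dromites show the derived state '0' for Char. 2, supporting them as a clade.
Char. 3: derived state '0' in Aelites, Dromites, and Leptoura only — synapomorphy for {Aelites, Dromites, Leptoura}.
Char. 4 (derived state '1') is shared by Ceratites and Ophiaria — a synapomorphy uniting that clade.
Char. 5: derived state '1' in Dromites only — an autapomorphy, so it tells us nothing about relationships among taxa.
Char. 6 groups Aelites and Ophiaria, which is incompatible with the clades supported by the remaining characters; treating it as convergent (homoplasy) costs fewer steps than any alternative tree.
Most parsimonious ingroup topology: ((Ceratites,Ophiaria),((Dromites,Aelites),Leptoura)).
The clade {Ceratites, Ophiaria} is supported by Char. 4: its derived state '1' occurs in exactly those taxa and in no other taxon (including the outgroup).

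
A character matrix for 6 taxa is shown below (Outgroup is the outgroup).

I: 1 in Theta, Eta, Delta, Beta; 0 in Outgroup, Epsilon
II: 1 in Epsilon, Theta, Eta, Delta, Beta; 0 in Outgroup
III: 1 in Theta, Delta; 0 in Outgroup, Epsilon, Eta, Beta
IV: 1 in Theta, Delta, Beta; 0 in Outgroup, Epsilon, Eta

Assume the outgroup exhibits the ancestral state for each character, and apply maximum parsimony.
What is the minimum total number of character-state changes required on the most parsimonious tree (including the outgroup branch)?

4

The outgroup has state '0' for every character, so '1' is the derived state throughout.
I (derived state '1') is shared by Beta, Delta, Eta, and Theta — a synapomorphy uniting that clade.
II (derived state '1') is shared by all ingroup taxa — unites the whole ingroup.
III (derived state '1') is shared by Delta and Theta — a synapomorphy uniting that clade.
Only Beta, Delta, and Theta show the derived state '1' for IV, supporting them as a clade.
Most parsimonious ingroup topology: (Epsilon,(((Theta,Delta),Beta),Eta)).
Changes per character on this tree: I: 1; II: 1; III: 1; IV: 1.
Total = 4.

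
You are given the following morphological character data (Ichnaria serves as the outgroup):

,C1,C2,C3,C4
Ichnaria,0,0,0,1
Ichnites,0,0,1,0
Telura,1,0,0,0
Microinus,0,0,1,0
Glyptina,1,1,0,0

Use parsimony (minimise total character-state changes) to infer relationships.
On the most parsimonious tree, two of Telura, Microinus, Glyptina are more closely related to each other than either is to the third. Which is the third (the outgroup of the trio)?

Character polarity is set by the outgroup: the derived state is whichever differs from the outgroup's state, so for C4 the derived state is '0', and for the remaining characters it is '1'.
C1 (derived state '1') is shared by Glyptina and Telura — a synapomorphy uniting that clade.
C2 (derived state '1') is unique to Glyptina (autapomorphy; uninformative for grouping).
C3 (derived state '1') is shared by Ichnites and Microinus — a synapomorphy uniting that clade.
C4 (derived state '0') is shared by all ingroup taxa — unites the whole ingroup.
Most parsimonious ingroup topology: ((Glyptina,Telura),(Microinus,Ichnites)).
Glyptina and Telura share a more recent common ancestor with each other than either does with Microinus, so Microinus is the least closely related of the three.

Microinus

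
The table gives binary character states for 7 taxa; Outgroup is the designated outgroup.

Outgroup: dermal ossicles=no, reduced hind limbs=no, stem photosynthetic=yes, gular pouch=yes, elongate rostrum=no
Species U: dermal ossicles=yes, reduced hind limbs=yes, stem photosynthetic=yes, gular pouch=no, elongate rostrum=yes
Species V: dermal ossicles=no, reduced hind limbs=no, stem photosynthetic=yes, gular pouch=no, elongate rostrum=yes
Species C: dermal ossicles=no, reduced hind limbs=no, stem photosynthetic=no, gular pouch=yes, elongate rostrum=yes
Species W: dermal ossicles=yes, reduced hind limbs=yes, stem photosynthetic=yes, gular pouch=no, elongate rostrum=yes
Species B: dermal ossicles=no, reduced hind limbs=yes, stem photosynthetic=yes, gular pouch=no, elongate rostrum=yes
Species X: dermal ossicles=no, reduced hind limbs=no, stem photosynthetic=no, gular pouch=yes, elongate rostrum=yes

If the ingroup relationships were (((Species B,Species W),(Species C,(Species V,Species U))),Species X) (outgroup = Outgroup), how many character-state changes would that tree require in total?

Map each character onto (((Species B,Species W),(Species C,(Species V,Species U))),Species X) (rooted by Outgroup) and count the minimum state changes it requires (Fitch parsimony):
dermal ossicles: 2; reduced hind limbs: 2; stem photosynthetic: 2; gular pouch: 2; elongate rostrum: 1.
Total tree length = 9.

9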